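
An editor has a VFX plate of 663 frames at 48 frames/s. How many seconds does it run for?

Running time = 663 / (48) = 13.8125 s.

13.8125 seconds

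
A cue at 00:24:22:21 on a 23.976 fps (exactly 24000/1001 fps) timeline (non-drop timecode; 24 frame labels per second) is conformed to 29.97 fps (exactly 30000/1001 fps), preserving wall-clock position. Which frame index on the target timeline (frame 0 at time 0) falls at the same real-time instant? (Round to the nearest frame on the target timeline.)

Source frame index: (0×3600 + 24×60 + 22) × 24 + 21 = 35109.
Real time: 35109 / (24000/1001) = 11714703/8000 s.
Target frame: (11714703/8000) × (30000/1001) = 175545/4 ≈ 43886.250 → 43886.

frame 43886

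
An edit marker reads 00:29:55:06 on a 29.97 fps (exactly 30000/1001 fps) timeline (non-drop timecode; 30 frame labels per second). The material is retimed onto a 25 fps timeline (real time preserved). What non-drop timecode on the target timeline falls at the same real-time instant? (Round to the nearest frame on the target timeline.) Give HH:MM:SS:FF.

00:29:57:00

Source frame index: (0×3600 + 29×60 + 55) × 30 + 6 = 53856.
Real time: 53856 / (30000/1001) = 1123122/625 s.
Target frame: (1123122/625) × (25) = 1123122/25 ≈ 44924.880 → 44925.
At 25 labels/s: frame 44925 → 00:29:57:00.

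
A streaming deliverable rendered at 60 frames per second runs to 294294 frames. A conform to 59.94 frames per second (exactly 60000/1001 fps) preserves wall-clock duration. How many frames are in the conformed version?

294000 frames

Target frames = source frames × (target rate / source rate) = 294294 × (60000/1001)/(60) = 294294 × 1000/1001 = 294000.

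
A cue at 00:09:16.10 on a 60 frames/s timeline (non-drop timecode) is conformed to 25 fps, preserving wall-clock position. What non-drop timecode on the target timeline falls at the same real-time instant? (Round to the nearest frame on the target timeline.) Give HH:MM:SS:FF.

00:09:16:04

Source frame index: (0×3600 + 9×60 + 16) × 60 + 10 = 33370.
Real time: 33370 / (60) = 3337/6 s.
Target frame: (3337/6) × (25) = 83425/6 ≈ 13904.167 → 13904.
At 25 labels/s: frame 13904 → 00:09:16:04.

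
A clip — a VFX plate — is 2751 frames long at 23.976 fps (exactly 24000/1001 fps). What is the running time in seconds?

114.739625 seconds

Running time = 2751 / (24000/1001) = 114.739625 s.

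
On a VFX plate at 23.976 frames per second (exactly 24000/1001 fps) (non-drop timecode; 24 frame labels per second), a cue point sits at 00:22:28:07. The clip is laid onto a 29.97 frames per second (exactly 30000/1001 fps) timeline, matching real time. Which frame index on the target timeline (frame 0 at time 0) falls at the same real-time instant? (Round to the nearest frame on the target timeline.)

Source frame index: (0×3600 + 22×60 + 28) × 24 + 7 = 32359.
Real time: 32359 / (24000/1001) = 32391359/24000 s.
Target frame: (32391359/24000) × (30000/1001) = 161795/4 ≈ 40448.750 → 40449.

frame 40449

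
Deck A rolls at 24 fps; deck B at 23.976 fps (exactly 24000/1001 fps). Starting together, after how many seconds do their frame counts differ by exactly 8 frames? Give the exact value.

The gap grows by |24000/1001 − 24| = 24/1001 frames per second.
Time for a 8-frame gap: 8 ÷ (24/1001) = 1001/3 s.

1001/3 seconds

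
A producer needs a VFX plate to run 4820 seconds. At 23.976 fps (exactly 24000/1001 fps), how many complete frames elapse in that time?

Frames = 4820 × 24000/1001 = 115680000/1001 ≈ 115564.4356.
Complete frames: 115564.

115564 frames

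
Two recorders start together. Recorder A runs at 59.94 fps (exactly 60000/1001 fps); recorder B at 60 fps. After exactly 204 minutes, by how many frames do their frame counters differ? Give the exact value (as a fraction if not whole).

734400/1001 frames

204 min = 12240 s.
A emits 60000/1001 × 12240 = 734400000/1001 frames; B emits 60 × 12240 = 734400.
Difference = 734400/1001 frames (≈ 733.6663); B is ahead of A.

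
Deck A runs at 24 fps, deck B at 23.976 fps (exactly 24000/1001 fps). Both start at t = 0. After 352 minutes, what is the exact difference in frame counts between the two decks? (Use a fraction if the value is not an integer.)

352 min = 21120 s.
A emits 24 × 21120 = 506880 frames; B emits 24000/1001 × 21120 = 46080000/91.
Difference = 46080/91 frames (≈ 506.3736); B is behind A.

46080/91 frames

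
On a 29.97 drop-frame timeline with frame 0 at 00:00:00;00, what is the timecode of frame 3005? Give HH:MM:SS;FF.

00:01:40;07

Each 10-minute DF block holds 10 × 60 × 30 − 9 × 2 = 17982 frames. 3005 ÷ 17982 → 0 full blocks, remainder 3005.
Within the partial block the first minute is 1800 frames and each further minute 1798, so 1 further minute boundary passed. Total skipped labels = 18 × 0 + 2 × 1 = 2.
Non-drop label index = 3005 + 2 = 3007; at 30 labels/s that is 00:01:40:07, i.e. DF 00:01:40;07.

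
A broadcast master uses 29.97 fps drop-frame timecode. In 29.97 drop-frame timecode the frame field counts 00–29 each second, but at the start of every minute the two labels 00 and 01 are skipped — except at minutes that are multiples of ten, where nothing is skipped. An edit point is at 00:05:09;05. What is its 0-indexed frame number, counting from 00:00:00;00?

As if non-drop at 30 labels/s: (0 × 3600 + 5 × 60 + 9) × 30 + 5 = 9275.
Minute boundaries passed: 5; those not divisible by 10: 5 − 0 = 5; dropped labels = 2 × 5 = 10.
Actual frame index = 9275 − 10 = 9265.

9265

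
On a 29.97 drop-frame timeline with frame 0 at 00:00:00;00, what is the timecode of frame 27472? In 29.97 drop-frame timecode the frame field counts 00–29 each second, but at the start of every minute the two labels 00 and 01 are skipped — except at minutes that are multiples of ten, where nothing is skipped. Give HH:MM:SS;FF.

00:15:16;20

Ten DF minutes hold 17982 frames, so frame 27472 lies in block 1 (frames 17982–35963) with 9490 frames into that block.
The block's first minute is 1800 frames and the rest 1798 each; 9490 frames reaches minute 5, so 1 × 18 + 5 × 2 = 28 labels have been skipped so far.
Adding those back, label number 27472 + 28 = 27500 at 30 labels/s is 916 s + 20 f = 0 h 15 min 16 s frame 20, i.e. 00:15:16;20.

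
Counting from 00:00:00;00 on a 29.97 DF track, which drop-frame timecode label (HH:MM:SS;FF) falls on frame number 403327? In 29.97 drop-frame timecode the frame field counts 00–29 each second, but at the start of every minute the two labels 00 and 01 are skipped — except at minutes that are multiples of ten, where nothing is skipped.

Each 10-minute DF block holds 10 × 60 × 30 − 9 × 2 = 17982 frames. 403327 ÷ 17982 → 22 full blocks, remainder 7723.
Within the partial block the first minute is 1800 frames and each further minute 1798, so 4 further minute boundaries passed. Total skipped labels = 18 × 22 + 2 × 4 = 404.
Non-drop label index = 403327 + 404 = 403731; at 30 labels/s that is 03:44:17:21, i.e. DF 03:44:17;21.

03:44:17;21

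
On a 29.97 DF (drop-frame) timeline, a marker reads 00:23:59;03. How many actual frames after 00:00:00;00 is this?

43131

As if non-drop at 30 labels/s: (0 × 3600 + 23 × 60 + 59) × 30 + 3 = 43173.
Minute boundaries passed: 23; those not divisible by 10: 23 − 2 = 21; dropped labels = 2 × 21 = 42.
Actual frame index = 43173 − 42 = 43131.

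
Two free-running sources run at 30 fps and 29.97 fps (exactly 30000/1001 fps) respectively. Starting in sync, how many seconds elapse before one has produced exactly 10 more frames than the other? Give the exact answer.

The gap grows by |30000/1001 − 30| = 30/1001 frames per second.
Time for a 10-frame gap: 10 ÷ (30/1001) = 1001/3 s.

1001/3 seconds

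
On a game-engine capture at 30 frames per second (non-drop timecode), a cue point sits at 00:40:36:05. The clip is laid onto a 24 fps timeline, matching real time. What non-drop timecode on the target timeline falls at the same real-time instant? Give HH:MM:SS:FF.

00:40:36:04

Source frame index: (0×3600 + 40×60 + 36) × 30 + 5 = 73085.
Real time: 73085 / (30) = 14617/6 s.
Target frame: (14617/6) × (24) = 58468.
At 24 labels/s: frame 58468 → 00:40:36:04.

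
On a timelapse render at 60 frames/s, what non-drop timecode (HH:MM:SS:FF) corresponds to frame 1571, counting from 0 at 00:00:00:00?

1571 ÷ 60 = 26 full seconds, remainder 11 frames.
26 s = 0 h 0 min 26 s.
Timecode: 00:00:26:11.

00:00:26:11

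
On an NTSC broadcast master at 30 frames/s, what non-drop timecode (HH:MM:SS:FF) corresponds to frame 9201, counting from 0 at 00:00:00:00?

00:05:06:21

9201 ÷ 30 = 306 full seconds, remainder 21 frames.
306 s = 0 h 5 min 6 s.
Timecode: 00:05:06:21.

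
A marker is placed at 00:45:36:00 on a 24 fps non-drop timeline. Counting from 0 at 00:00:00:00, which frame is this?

Total seconds to the label: (0 × 3600 + 45 × 60 + 36) = 2736.
Frame index = 2736 × 24 + 0 = 65664.

frame 65664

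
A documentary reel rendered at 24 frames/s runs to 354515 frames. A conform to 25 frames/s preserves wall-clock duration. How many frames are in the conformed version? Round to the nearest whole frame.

369286 frames

Frames at target rate = 354515 × (25) / (24) = 8862875/24 ≈ 369286.458.
Nearest whole frame: 369286.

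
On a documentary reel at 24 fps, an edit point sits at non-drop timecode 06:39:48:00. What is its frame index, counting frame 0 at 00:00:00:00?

Total seconds to the label: (6 × 3600 + 39 × 60 + 48) = 23988.
Frame index = 23988 × 24 + 0 = 575712.

frame 575712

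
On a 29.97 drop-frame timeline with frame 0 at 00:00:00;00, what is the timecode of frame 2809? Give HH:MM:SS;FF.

Each 10-minute DF block holds 10 × 60 × 30 − 9 × 2 = 17982 frames. 2809 ÷ 17982 → 0 full blocks, remainder 2809.
Within the partial block the first minute is 1800 frames and each further minute 1798, so 1 further minute boundary passed. Total skipped labels = 18 × 0 + 2 × 1 = 2.
Non-drop label index = 2809 + 2 = 2811; at 30 labels/s that is 00:01:33:21, i.e. DF 00:01:33;21.

00:01:33;21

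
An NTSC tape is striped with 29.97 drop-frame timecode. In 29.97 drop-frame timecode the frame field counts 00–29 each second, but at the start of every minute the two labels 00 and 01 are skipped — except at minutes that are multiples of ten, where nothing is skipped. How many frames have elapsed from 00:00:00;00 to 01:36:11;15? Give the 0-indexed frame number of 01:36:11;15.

Complete 10-minute blocks: 9, each 17982 frames → 161838.
Remaining 6 whole minutes in the current block: 1800 + 5 × 1798 = 10790 frames.
Within the current minute: 11 × 30 + 15 − 2 = 343 (labels ;00/;01 skipped at this minute). Total = 161838 + 10790 + 343 = 172971.

172971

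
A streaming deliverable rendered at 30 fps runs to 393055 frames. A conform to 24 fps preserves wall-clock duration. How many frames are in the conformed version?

Target frames = source frames × (target rate / source rate) = 393055 × (24)/(30) = 393055 × 4/5 = 314444.

314444 frames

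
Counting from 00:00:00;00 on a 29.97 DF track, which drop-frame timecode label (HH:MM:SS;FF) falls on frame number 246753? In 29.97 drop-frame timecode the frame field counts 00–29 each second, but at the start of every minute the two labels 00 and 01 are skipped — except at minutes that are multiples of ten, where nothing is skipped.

Ten DF minutes hold 17982 frames, so frame 246753 lies in block 13 (frames 233766–251747) with 12987 frames into that block.
The block's first minute is 1800 frames and the rest 1798 each; 12987 frames reaches minute 7, so 13 × 18 + 7 × 2 = 248 labels have been skipped so far.
Adding those back, label number 246753 + 248 = 247001 at 30 labels/s is 8233 s + 11 f = 2 h 17 min 13 s frame 11, i.e. 02:17:13;11.

02:17:13;11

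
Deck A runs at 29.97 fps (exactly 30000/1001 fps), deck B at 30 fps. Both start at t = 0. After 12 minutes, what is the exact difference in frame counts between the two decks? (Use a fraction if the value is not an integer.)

21600/1001 frames

12 min = 720 s.
A emits 30000/1001 × 720 = 21600000/1001 frames; B emits 30 × 720 = 21600.
Difference = 21600/1001 frames (≈ 21.5784); B is ahead of A.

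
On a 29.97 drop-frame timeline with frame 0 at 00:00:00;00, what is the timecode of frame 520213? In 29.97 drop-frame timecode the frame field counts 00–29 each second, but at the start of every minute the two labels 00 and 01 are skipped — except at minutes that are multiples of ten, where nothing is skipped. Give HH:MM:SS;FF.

04:49:17;25

Each 10-minute DF block holds 10 × 60 × 30 − 9 × 2 = 17982 frames. 520213 ÷ 17982 → 28 full blocks, remainder 16717.
Within the partial block the first minute is 1800 frames and each further minute 1798, so 9 further minute boundaries passed. Total skipped labels = 18 × 28 + 2 × 9 = 522.
Non-drop label index = 520213 + 522 = 520735; at 30 labels/s that is 04:49:17:25, i.e. DF 04:49:17;25.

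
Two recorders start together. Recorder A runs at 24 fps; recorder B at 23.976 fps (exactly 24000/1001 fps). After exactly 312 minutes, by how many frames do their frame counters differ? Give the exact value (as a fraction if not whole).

312 min = 18720 s.
A emits 24 × 18720 = 449280 frames; B emits 24000/1001 × 18720 = 34560000/77.
Difference = 34560/77 frames (≈ 448.8312); B is behind A.

34560/77 frames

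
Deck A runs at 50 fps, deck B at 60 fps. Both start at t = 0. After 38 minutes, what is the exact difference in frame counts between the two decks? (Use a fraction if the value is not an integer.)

22800 frames

38 min = 2280 s.
A emits 50 × 2280 = 114000 frames; B emits 60 × 2280 = 136800.
Difference = 22800 frames; B is ahead of A.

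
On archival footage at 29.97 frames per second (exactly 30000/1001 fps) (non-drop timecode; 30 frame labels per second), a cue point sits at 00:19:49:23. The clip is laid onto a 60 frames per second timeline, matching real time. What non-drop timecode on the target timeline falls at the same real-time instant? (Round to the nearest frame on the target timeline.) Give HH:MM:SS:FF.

00:19:50:57

Source frame index: (0×3600 + 19×60 + 49) × 30 + 23 = 35693.
Real time: 35693 / (30000/1001) = 35728693/30000 s.
Target frame: (35728693/30000) × (60) = 35728693/500 ≈ 71457.386 → 71457.
At 60 labels/s: frame 71457 → 00:19:50:57.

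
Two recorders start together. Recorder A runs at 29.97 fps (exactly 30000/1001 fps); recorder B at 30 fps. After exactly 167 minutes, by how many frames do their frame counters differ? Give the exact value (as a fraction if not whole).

300600/1001 frames

167 min = 10020 s.
A emits 30000/1001 × 10020 = 300600000/1001 frames; B emits 30 × 10020 = 300600.
Difference = 300600/1001 frames (≈ 300.2997); B is ahead of A.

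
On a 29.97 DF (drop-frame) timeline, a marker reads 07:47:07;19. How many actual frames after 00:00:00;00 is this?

839987

Complete 10-minute blocks: 46, each 17982 frames → 827172.
Remaining 7 whole minutes in the current block: 1800 + 6 × 1798 = 12588 frames.
Within the current minute: 7 × 30 + 19 − 2 = 227 (labels ;00/;01 skipped at this minute). Total = 827172 + 12588 + 227 = 839987.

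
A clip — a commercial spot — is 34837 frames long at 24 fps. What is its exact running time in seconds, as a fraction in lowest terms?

Running time = 34837 ÷ (24) = 34837 × 1/24 = 34837/24 s.

34837/24 seconds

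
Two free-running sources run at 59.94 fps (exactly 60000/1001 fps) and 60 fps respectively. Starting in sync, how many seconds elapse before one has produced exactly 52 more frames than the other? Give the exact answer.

The gap grows by |60 − 60000/1001| = 60/1001 frames per second.
Time for a 52-frame gap: 52 ÷ (60/1001) = 13013/15 s.

13013/15 seconds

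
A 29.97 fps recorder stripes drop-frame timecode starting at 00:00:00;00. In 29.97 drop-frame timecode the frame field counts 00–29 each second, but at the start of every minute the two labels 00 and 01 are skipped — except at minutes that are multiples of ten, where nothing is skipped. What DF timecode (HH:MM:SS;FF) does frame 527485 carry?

04:53:20;13

Each 10-minute DF block holds 10 × 60 × 30 − 9 × 2 = 17982 frames. 527485 ÷ 17982 → 29 full blocks, remainder 6007.
Within the partial block the first minute is 1800 frames and each further minute 1798, so 3 further minute boundaries passed. Total skipped labels = 18 × 29 + 2 × 3 = 528.
Non-drop label index = 527485 + 528 = 528013; at 30 labels/s that is 04:53:20:13, i.e. DF 04:53:20;13.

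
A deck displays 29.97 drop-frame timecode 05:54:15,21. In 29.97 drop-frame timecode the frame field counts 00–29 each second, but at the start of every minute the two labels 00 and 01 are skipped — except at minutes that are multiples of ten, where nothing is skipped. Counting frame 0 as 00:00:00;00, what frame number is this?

Complete 10-minute blocks: 35, each 17982 frames → 629370.
Remaining 4 whole minutes in the current block: 1800 + 3 × 1798 = 7194 frames.
Within the current minute: 15 × 30 + 21 − 2 = 469 (labels ;00/;01 skipped at this minute). Total = 629370 + 7194 + 469 = 637033.

637033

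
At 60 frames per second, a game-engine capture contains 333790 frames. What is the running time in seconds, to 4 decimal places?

5563.1667 seconds

Running time = 333790 × 1/60 = 33379/6 s ≈ 5563.1667 s.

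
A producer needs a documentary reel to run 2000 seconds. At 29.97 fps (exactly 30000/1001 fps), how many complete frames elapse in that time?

59940 frames

Frames = 2000 × 30000/1001 = 60000000/1001 ≈ 59940.0599.
Complete frames: 59940.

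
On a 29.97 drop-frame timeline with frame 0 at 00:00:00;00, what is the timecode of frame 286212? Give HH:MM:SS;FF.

Ten DF minutes hold 17982 frames, so frame 286212 lies in block 15 (frames 269730–287711) with 16482 frames into that block.
The block's first minute is 1800 frames and the rest 1798 each; 16482 frames reaches minute 9, so 15 × 18 + 9 × 2 = 288 labels have been skipped so far.
Adding those back, label number 286212 + 288 = 286500 at 30 labels/s is 9550 s + 0 f = 2 h 39 min 10 s frame 0, i.e. 02:39:10;00.

02:39:10;00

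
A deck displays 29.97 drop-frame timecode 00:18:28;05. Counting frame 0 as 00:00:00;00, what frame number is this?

Complete 10-minute blocks: 1, each 17982 frames → 17982.
Remaining 8 whole minutes in the current block: 1800 + 7 × 1798 = 14386 frames.
Within the current minute: 28 × 30 + 5 − 2 = 843 (labels ;00/;01 skipped at this minute). Total = 17982 + 14386 + 843 = 33211.

33211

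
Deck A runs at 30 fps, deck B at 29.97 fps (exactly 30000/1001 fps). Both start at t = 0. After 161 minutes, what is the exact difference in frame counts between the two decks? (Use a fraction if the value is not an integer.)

161 min = 9660 s.
A emits 30 × 9660 = 289800 frames; B emits 30000/1001 × 9660 = 41400000/143.
Difference = 41400/143 frames (≈ 289.5105); B is behind A.

41400/143 frames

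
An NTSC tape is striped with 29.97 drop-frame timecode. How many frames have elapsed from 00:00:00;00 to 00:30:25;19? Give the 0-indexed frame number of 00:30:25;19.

Complete 10-minute blocks: 3, each 17982 frames → 53946.
Remaining 0 whole minutes in the current block: 0 frames.
Within the current minute: 25 × 30 + 19 = 769. Total = 53946 + 0 + 769 = 54715.

54715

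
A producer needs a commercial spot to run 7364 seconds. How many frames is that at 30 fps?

220920 frames

Frames = 7364 × 30 = 220920.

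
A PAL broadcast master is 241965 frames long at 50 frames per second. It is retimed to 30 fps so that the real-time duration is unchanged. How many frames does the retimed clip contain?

145179 frames

Frames at target rate = 241965 × (30) / (50) = 145179.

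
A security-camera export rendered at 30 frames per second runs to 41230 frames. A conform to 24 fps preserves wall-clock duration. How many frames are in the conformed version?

Target frames = source frames × (target rate / source rate) = 41230 × (24)/(30) = 41230 × 4/5 = 32984.

32984 frames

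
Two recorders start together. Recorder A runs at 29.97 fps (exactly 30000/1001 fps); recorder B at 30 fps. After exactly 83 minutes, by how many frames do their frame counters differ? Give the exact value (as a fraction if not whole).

149400/1001 frames

83 min = 4980 s.
A emits 30000/1001 × 4980 = 149400000/1001 frames; B emits 30 × 4980 = 149400.
Difference = 149400/1001 frames (≈ 149.2507); B is ahead of A.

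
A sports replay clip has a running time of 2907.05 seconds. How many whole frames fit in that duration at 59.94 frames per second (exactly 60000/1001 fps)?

174248 frames

Frames = 2907.05 × 60000/1001 = 174423000/1001 ≈ 174248.7512.
Complete frames: 174248.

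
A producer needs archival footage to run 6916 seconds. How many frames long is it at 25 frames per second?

Frames = 6916 × 25 = 172900.

172900 frames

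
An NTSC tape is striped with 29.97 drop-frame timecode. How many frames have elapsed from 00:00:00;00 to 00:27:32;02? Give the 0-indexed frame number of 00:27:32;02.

49512

As if non-drop at 30 labels/s: (0 × 3600 + 27 × 60 + 32) × 30 + 2 = 49562.
Minute boundaries passed: 27; those not divisible by 10: 27 − 2 = 25; dropped labels = 2 × 25 = 50.
Actual frame index = 49562 − 50 = 49512.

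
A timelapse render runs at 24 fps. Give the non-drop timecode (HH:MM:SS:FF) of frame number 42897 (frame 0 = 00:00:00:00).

42897 ÷ 24 = 1787 full seconds, remainder 9 frames.
1787 s = 0 h 29 min 47 s.
Timecode: 00:29:47:09.

00:29:47:09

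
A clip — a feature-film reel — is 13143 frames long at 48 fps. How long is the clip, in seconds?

273.8125 seconds

Running time = 13143 / (48) = 273.8125 s.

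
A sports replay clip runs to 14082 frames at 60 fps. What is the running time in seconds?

Running time = 14082 / (60) = 234.7 s.

234.7 seconds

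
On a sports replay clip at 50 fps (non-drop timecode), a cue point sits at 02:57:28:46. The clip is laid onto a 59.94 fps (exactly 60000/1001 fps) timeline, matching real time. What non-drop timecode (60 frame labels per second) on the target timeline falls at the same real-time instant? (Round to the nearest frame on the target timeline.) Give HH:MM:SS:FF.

02:57:18:17

Source frame index: (2×3600 + 57×60 + 28) × 50 + 46 = 532446.
Real time: 532446 / (50) = 266223/25 s.
Target frame: (266223/25) × (60000/1001) = 638935200/1001 ≈ 638296.903 → 638297.
At 60 labels/s: frame 638297 → 02:57:18:17.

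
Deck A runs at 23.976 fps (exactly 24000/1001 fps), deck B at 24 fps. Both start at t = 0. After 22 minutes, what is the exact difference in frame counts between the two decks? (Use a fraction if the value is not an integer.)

22 min = 1320 s.
A emits 24000/1001 × 1320 = 2880000/91 frames; B emits 24 × 1320 = 31680.
Difference = 2880/91 frames (≈ 31.6484); B is ahead of A.

2880/91 frames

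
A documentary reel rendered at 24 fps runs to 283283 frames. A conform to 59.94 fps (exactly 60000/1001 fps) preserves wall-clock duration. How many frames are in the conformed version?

Target frames = source frames × (target rate / source rate) = 283283 × (60000/1001)/(24) = 283283 × 2500/1001 = 707500.

707500 frames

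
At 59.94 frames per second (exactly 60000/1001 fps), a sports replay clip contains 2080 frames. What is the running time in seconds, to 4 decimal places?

34.7013 seconds

Running time = 2080 × 1001/60000 = 13013/375 s ≈ 34.7013 s.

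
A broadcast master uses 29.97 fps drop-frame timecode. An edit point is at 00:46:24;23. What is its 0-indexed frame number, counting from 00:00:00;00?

83459

As if non-drop at 30 labels/s: (0 × 3600 + 46 × 60 + 24) × 30 + 23 = 83543.
Minute boundaries passed: 46; those not divisible by 10: 46 − 4 = 42; dropped labels = 2 × 42 = 84.
Actual frame index = 83543 − 84 = 83459.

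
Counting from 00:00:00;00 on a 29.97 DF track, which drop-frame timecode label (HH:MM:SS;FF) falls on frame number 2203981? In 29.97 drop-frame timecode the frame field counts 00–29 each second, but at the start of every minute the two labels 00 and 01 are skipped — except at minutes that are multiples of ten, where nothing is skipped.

20:25:39;17

Ten DF minutes hold 17982 frames, so frame 2203981 lies in block 122 (frames 2193804–2211785) with 10177 frames into that block.
The block's first minute is 1800 frames and the rest 1798 each; 10177 frames reaches minute 5, so 122 × 18 + 5 × 2 = 2206 labels have been skipped so far.
Adding those back, label number 2203981 + 2206 = 2206187 at 30 labels/s is 73539 s + 17 f = 20 h 25 min 39 s frame 17, i.e. 20:25:39;17.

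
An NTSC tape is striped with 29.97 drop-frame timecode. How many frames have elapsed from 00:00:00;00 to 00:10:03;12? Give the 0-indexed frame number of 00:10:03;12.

As if non-drop at 30 labels/s: (0 × 3600 + 10 × 60 + 3) × 30 + 12 = 18102.
Minute boundaries passed: 10; those not divisible by 10: 10 − 1 = 9; dropped labels = 2 × 9 = 18.
Actual frame index = 18102 − 18 = 18084.

18084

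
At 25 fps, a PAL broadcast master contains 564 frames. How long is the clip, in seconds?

22.56 seconds

Running time = 564 / (25) = 22.56 s.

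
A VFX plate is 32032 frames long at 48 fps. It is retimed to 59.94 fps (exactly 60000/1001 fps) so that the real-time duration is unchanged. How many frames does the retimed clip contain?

40000 frames

Target frames = source frames × (target rate / source rate) = 32032 × (60000/1001)/(48) = 32032 × 1250/1001 = 40000.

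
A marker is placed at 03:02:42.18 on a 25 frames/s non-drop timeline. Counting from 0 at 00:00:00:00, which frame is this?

frame 274068

Total seconds to the label: (3 × 3600 + 2 × 60 + 42) = 10962.
Frame index = 10962 × 25 + 18 = 274068.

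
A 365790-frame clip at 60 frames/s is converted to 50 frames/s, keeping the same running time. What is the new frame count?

304825 frames

Frames at target rate = 365790 × (50) / (60) = 304825.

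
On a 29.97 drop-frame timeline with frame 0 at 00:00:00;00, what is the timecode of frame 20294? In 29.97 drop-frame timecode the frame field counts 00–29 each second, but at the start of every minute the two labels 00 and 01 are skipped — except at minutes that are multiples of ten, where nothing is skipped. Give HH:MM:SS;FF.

00:11:17;04

Each 10-minute DF block holds 10 × 60 × 30 − 9 × 2 = 17982 frames. 20294 ÷ 17982 → 1 full block, remainder 2312.
Within the partial block the first minute is 1800 frames and each further minute 1798, so 1 further minute boundary passed. Total skipped labels = 18 × 1 + 2 × 1 = 20.
Non-drop label index = 20294 + 20 = 20314; at 30 labels/s that is 00:11:17:04, i.e. DF 00:11:17;04.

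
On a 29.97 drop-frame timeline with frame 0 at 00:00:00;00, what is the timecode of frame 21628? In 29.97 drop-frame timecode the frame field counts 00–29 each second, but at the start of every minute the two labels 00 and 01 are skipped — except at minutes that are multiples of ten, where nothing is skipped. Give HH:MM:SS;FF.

Each 10-minute DF block holds 10 × 60 × 30 − 9 × 2 = 17982 frames. 21628 ÷ 17982 → 1 full block, remainder 3646.
Within the partial block the first minute is 1800 frames and each further minute 1798, so 2 further minute boundaries passed. Total skipped labels = 18 × 1 + 2 × 2 = 22.
Non-drop label index = 21628 + 22 = 21650; at 30 labels/s that is 00:12:01:20, i.e. DF 00:12:01;20.

00:12:01;20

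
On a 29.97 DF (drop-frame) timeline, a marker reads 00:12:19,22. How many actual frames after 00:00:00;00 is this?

22170

As if non-drop at 30 labels/s: (0 × 3600 + 12 × 60 + 19) × 30 + 22 = 22192.
Minute boundaries passed: 12; those not divisible by 10: 12 − 1 = 11; dropped labels = 2 × 11 = 22.
Actual frame index = 22192 − 22 = 22170.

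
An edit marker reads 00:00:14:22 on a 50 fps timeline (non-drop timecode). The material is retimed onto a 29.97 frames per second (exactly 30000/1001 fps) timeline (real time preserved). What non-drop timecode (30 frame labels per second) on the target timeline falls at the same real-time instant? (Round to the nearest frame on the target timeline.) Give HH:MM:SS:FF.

00:00:14:13

Source frame index: (0×3600 + 0×60 + 14) × 50 + 22 = 722.
Real time: 722 / (50) = 361/25 s.
Target frame: (361/25) × (30000/1001) = 433200/1001 ≈ 432.767 → 433.
At 30 labels/s: frame 433 → 00:00:14:13.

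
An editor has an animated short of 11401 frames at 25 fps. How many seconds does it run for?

Running time = 11401 / (25) = 456.04 s.

456.04 seconds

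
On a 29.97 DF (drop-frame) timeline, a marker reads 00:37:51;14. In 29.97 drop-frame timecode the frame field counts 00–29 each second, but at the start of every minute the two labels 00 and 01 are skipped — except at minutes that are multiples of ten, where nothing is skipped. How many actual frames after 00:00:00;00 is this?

68076

Complete 10-minute blocks: 3, each 17982 frames → 53946.
Remaining 7 whole minutes in the current block: 1800 + 6 × 1798 = 12588 frames.
Within the current minute: 51 × 30 + 14 − 2 = 1542 (labels ;00/;01 skipped at this minute). Total = 53946 + 12588 + 1542 = 68076.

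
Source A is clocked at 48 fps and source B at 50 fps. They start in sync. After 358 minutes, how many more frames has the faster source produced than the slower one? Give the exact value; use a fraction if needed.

42960 frames

358 min = 21480 s.
A emits 48 × 21480 = 1031040 frames; B emits 50 × 21480 = 1074000.
Difference = 42960 frames; B is ahead of A.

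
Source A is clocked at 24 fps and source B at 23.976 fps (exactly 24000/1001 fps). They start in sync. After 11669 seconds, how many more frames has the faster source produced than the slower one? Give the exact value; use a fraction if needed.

40008/143 frames

A emits 24 × 11669 = 280056 frames; B emits 24000/1001 × 11669 = 40008000/143.
Difference = 40008/143 frames (≈ 279.7762); B is behind A.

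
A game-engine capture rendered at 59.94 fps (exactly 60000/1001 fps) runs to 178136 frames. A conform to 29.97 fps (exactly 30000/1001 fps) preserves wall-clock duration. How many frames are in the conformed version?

Target frames = source frames × (target rate / source rate) = 178136 × (30000/1001)/(60000/1001) = 178136 × 1/2 = 89068.

89068 frames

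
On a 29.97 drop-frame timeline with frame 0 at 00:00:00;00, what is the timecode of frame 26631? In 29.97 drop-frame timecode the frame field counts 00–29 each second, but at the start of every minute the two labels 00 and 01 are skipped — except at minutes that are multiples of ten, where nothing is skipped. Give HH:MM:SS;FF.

00:14:48;17

Ten DF minutes hold 17982 frames, so frame 26631 lies in block 1 (frames 17982–35963) with 8649 frames into that block.
The block's first minute is 1800 frames and the rest 1798 each; 8649 frames reaches minute 4, so 1 × 18 + 4 × 2 = 26 labels have been skipped so far.
Adding those back, label number 26631 + 26 = 26657 at 30 labels/s is 888 s + 17 f = 0 h 14 min 48 s frame 17, i.e. 00:14:48;17.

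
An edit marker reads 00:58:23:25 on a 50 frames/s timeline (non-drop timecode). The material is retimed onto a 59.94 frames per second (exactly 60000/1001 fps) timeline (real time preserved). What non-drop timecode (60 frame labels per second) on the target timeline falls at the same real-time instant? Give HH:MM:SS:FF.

00:58:20:00

Source frame index: (0×3600 + 58×60 + 23) × 50 + 25 = 175175.
Real time: 175175 / (50) = 7007/2 s.
Target frame: (7007/2) × (60000/1001) = 210000.
At 60 labels/s: frame 210000 → 00:58:20:00.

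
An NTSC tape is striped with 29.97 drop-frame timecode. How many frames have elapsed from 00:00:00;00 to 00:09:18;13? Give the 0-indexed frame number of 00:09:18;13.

16735

As if non-drop at 30 labels/s: (0 × 3600 + 9 × 60 + 18) × 30 + 13 = 16753.
Minute boundaries passed: 9; those not divisible by 10: 9 − 0 = 9; dropped labels = 2 × 9 = 18.
Actual frame index = 16753 − 18 = 16735.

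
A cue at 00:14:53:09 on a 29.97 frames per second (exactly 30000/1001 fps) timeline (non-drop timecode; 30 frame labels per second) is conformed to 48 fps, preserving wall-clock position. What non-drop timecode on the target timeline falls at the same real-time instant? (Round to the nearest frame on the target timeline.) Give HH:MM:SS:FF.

Source frame index: (0×3600 + 14×60 + 53) × 30 + 9 = 26799.
Real time: 26799 / (30000/1001) = 8941933/10000 s.
Target frame: (8941933/10000) × (48) = 26825799/625 ≈ 42921.278 → 42921.
At 48 labels/s: frame 42921 → 00:14:54:09.

00:14:54:09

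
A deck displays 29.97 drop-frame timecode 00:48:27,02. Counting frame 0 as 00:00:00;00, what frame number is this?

As if non-drop at 30 labels/s: (0 × 3600 + 48 × 60 + 27) × 30 + 2 = 87212.
Minute boundaries passed: 48; those not divisible by 10: 48 − 4 = 44; dropped labels = 2 × 44 = 88.
Actual frame index = 87212 − 88 = 87124.

87124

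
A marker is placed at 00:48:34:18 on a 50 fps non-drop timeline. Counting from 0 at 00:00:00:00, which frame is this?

frame 145718

Total seconds to the label: (0 × 3600 + 48 × 60 + 34) = 2914.
Frame index = 2914 × 50 + 18 = 145718.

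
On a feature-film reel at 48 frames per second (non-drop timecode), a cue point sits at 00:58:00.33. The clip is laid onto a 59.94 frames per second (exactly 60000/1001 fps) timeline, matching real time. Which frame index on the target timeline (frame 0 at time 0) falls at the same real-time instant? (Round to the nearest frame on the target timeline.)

frame 208633

Source frame index: (0×3600 + 58×60 + 0) × 48 + 33 = 167073.
Real time: 167073 / (48) = 55691/16 s.
Target frame: (55691/16) × (60000/1001) = 208841250/1001 ≈ 208632.617 → 208633.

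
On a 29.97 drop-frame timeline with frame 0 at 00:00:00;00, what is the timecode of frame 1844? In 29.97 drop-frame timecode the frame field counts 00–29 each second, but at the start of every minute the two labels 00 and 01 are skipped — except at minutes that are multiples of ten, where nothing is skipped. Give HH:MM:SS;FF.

Each 10-minute DF block holds 10 × 60 × 30 − 9 × 2 = 17982 frames. 1844 ÷ 17982 → 0 full blocks, remainder 1844.
Within the partial block the first minute is 1800 frames and each further minute 1798, so 1 further minute boundary passed. Total skipped labels = 18 × 0 + 2 × 1 = 2.
Non-drop label index = 1844 + 2 = 1846; at 30 labels/s that is 00:01:01:16, i.e. DF 00:01:01;16.

00:01:01;16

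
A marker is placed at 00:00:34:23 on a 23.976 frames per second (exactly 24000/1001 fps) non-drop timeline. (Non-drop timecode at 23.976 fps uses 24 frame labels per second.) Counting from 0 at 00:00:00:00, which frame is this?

Total seconds to the label: (0 × 3600 + 0 × 60 + 34) = 34.
Frame index = 34 × 24 + 23 = 839.

839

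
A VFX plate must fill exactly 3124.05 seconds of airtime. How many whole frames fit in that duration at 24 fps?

Frames = 3124.05 × 24 = 374886/5 ≈ 74977.2000.
Complete frames: 74977.

74977 frames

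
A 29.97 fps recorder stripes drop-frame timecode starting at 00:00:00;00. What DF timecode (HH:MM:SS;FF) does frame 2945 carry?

Ten DF minutes hold 17982 frames, so frame 2945 lies in block 0 (frames 0–17981) with 2945 frames into that block.
The block's first minute is 1800 frames and the rest 1798 each; 2945 frames reaches minute 1, so 0 × 18 + 1 × 2 = 2 labels have been skipped so far.
Adding those back, label number 2945 + 2 = 2947 at 30 labels/s is 98 s + 7 f = 0 h 1 min 38 s frame 7, i.e. 00:01:38;07.

00:01:38;07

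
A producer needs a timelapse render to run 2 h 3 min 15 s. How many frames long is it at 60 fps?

443700 frames

2 h 3 min 15 s = 7395 s.
Frames = 7395 × 60 = 443700.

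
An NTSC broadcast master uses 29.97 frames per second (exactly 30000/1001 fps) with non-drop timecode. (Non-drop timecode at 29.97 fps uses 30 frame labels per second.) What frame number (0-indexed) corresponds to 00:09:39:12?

Total seconds to the label: (0 × 3600 + 9 × 60 + 39) = 579.
Frame index = 579 × 30 + 12 = 17382.

frame 17382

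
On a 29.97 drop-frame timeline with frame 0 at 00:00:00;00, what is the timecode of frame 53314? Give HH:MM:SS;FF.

00:29:38;28

Each 10-minute DF block holds 10 × 60 × 30 − 9 × 2 = 17982 frames. 53314 ÷ 17982 → 2 full blocks, remainder 17350.
Within the partial block the first minute is 1800 frames and each further minute 1798, so 9 further minute boundaries passed. Total skipped labels = 18 × 2 + 2 × 9 = 54.
Non-drop label index = 53314 + 54 = 53368; at 30 labels/s that is 00:29:38:28, i.e. DF 00:29:38;28.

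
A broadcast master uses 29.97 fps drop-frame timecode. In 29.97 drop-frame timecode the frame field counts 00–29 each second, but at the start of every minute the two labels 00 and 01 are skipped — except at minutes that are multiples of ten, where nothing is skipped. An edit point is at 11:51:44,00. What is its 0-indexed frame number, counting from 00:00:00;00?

1279840

Complete 10-minute blocks: 71, each 17982 frames → 1276722.
Remaining 1 whole minute in the current block: 1800 + 0 × 1798 = 1800 frames.
Within the current minute: 44 × 30 + 0 − 2 = 1318 (labels ;00/;01 skipped at this minute). Total = 1276722 + 1800 + 1318 = 1279840.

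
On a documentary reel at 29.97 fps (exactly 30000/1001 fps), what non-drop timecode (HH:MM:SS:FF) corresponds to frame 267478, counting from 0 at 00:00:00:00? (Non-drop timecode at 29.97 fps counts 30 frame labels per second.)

267478 ÷ 30 = 8915 full seconds, remainder 28 frames.
8915 s = 2 h 28 min 35 s.
Timecode: 02:28:35:28.

02:28:35:28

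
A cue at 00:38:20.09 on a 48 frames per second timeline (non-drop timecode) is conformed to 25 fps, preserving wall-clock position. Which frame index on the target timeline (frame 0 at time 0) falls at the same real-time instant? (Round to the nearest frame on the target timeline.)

frame 57505

Source frame index: (0×3600 + 38×60 + 20) × 48 + 9 = 110409.
Real time: 110409 / (48) = 36803/16 s.
Target frame: (36803/16) × (25) = 920075/16 ≈ 57504.688 → 57505.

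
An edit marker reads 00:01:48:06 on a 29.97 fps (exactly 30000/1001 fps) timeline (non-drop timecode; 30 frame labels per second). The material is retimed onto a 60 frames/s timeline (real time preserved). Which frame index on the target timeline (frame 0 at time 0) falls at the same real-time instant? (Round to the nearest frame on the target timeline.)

frame 6498

Source frame index: (0×3600 + 1×60 + 48) × 30 + 6 = 3246.
Real time: 3246 / (30000/1001) = 541541/5000 s.
Target frame: (541541/5000) × (60) = 1624623/250 ≈ 6498.492 → 6498.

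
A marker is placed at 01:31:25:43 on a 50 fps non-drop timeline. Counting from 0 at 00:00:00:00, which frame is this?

Total seconds to the label: (1 × 3600 + 31 × 60 + 25) = 5485.
Frame index = 5485 × 50 + 43 = 274293.

frame 274293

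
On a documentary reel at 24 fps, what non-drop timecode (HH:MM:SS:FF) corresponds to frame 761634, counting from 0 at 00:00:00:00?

761634 ÷ 24 = 31734 full seconds, remainder 18 frames.
31734 s = 8 h 48 min 54 s.
Timecode: 08:48:54:18.

08:48:54:18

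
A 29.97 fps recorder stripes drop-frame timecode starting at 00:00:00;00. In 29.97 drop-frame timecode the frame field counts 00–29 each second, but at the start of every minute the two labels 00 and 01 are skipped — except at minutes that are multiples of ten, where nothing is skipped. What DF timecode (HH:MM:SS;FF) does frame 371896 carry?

Each 10-minute DF block holds 10 × 60 × 30 − 9 × 2 = 17982 frames. 371896 ÷ 17982 → 20 full blocks, remainder 12256.
Within the partial block the first minute is 1800 frames and each further minute 1798, so 6 further minute boundaries passed. Total skipped labels = 18 × 20 + 2 × 6 = 372.
Non-drop label index = 371896 + 372 = 372268; at 30 labels/s that is 03:26:48:28, i.e. DF 03:26:48;28.

03:26:48;28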